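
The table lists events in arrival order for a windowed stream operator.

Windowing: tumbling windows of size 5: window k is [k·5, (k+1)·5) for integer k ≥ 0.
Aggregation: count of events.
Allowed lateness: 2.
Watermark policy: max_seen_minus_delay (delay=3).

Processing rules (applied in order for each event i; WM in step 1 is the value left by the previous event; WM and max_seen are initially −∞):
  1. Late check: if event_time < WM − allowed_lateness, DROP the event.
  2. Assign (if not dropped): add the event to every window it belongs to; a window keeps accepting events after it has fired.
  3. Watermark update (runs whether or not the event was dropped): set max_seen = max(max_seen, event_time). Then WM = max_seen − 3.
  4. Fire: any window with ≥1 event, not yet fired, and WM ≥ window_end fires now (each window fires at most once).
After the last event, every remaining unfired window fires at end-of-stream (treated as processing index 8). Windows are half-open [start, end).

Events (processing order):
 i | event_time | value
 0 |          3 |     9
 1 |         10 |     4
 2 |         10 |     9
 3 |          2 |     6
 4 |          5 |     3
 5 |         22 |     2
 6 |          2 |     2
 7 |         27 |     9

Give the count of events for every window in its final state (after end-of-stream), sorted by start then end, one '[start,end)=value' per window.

[0,5)=1 [5,10)=1 [10,15)=2 [20,25)=1 [25,30)=1

i=0 t=3 v=9: → [0,5); WM=0
i=1 t=10 v=4: → [10,15); WM=7; [0,5) fires=1
i=2 t=10 v=9: → [10,15); WM=7
i=3 t=2 v=6: DROP (t<7-2); WM=7
i=4 t=5 v=3: → [5,10); WM=7
i=5 t=22 v=2: → [20,25); WM=19; [5,10) fires=1 [10,15) fires=2
i=6 t=2 v=2: DROP (t<19-2); WM=19
i=7 t=27 v=9: → [25,30); WM=24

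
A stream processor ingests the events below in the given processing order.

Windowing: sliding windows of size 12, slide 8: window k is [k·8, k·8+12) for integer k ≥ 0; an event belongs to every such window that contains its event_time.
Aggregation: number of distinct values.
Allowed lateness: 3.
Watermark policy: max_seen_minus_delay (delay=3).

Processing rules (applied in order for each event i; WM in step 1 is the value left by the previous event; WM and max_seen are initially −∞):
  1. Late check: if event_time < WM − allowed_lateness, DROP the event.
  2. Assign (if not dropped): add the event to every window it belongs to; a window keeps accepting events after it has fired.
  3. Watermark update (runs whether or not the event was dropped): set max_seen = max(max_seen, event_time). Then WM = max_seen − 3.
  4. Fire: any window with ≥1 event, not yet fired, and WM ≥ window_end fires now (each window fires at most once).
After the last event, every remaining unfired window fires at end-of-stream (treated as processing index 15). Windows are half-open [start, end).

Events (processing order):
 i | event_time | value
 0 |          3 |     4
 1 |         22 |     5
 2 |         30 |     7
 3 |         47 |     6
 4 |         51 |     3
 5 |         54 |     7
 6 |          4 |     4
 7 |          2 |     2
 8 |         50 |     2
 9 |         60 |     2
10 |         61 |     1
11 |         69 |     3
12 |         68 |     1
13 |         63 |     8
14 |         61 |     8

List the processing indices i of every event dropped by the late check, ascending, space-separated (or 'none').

i=0 t=3 v=4: → [0,12); WM=0
i=1 t=22 v=5: → [16,28); WM=19; [0,12) fires=1
i=2 t=30 v=7: → [24,36); WM=27
i=3 t=47 v=6: → [40,52); WM=44; [16,28) fires=1 [24,36) fires=1
i=4 t=51 v=3: → [48,60),[40,52); WM=48
i=5 t=54 v=7: → [48,60); WM=51
i=6 t=4 v=4: DROP (t<51-3); WM=51
i=7 t=2 v=2: DROP (t<51-3); WM=51
i=8 t=50 v=2: → [48,60),[40,52); WM=51
i=9 t=60 v=2: → [56,68); WM=57; [40,52) fires=3
i=10 t=61 v=1: → [56,68); WM=58
i=11 t=69 v=3: → [64,76); WM=66; [48,60) fires=3
i=12 t=68 v=1: → [64,76); WM=66
i=13 t=63 v=8: → [56,68); WM=66
i=14 t=61 v=8: DROP (t<66-3); WM=66

6 7 14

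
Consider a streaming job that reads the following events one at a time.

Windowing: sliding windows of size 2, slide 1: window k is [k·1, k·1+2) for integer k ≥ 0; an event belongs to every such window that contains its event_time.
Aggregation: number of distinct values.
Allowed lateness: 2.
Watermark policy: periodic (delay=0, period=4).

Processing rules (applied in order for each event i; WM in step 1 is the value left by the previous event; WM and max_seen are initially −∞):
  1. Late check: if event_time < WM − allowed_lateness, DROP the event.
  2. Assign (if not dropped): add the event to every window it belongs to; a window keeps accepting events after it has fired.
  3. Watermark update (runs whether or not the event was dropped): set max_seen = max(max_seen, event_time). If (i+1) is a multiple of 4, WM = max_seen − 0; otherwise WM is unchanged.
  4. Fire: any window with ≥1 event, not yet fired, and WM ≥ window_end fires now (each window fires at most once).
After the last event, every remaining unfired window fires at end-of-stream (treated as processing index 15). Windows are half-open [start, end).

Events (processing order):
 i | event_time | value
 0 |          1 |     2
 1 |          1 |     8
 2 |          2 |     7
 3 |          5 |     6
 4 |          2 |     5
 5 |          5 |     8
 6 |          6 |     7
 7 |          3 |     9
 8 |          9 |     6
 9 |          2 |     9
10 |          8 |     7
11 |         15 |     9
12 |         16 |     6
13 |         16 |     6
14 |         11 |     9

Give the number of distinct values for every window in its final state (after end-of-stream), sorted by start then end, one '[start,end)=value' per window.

[0,2)=2 [1,3)=3 [2,4)=2 [3,5)=1 [4,6)=2 [5,7)=3 [6,8)=1 [7,9)=1 [8,10)=2 [9,11)=1 [14,16)=1 [15,17)=2 [16,18)=1

i=0 t=1 v=2: → [1,3),[0,2); WM=−∞
i=1 t=1 v=8: → [1,3),[0,2); WM=−∞
i=2 t=2 v=7: → [2,4),[1,3); WM=−∞
i=3 t=5 v=6: → [5,7),[4,6); WM=5; [0,2) fires=2 [1,3) fires=3 [2,4) fires=1
i=4 t=2 v=5: DROP (t<5-2); WM=5
i=5 t=5 v=8: → [5,7),[4,6); WM=5
i=6 t=6 v=7: → [6,8),[5,7); WM=5
i=7 t=3 v=9: → [3,5),[2,4); WM=6; [3,5) fires=1 [4,6) fires=2
i=8 t=9 v=6: → [9,11),[8,10); WM=6
i=9 t=2 v=9: DROP (t<6-2); WM=6
i=10 t=8 v=7: → [8,10),[7,9); WM=6
i=11 t=15 v=9: → [15,17),[14,16); WM=15; [5,7) fires=3 [6,8) fires=1 [7,9) fires=1 [8,10) fires=2 [9,11) fires=1
i=12 t=16 v=6: → [16,18),[15,17); WM=15
i=13 t=16 v=6: → [16,18),[15,17); WM=15
i=14 t=11 v=9: DROP (t<15-2); WM=15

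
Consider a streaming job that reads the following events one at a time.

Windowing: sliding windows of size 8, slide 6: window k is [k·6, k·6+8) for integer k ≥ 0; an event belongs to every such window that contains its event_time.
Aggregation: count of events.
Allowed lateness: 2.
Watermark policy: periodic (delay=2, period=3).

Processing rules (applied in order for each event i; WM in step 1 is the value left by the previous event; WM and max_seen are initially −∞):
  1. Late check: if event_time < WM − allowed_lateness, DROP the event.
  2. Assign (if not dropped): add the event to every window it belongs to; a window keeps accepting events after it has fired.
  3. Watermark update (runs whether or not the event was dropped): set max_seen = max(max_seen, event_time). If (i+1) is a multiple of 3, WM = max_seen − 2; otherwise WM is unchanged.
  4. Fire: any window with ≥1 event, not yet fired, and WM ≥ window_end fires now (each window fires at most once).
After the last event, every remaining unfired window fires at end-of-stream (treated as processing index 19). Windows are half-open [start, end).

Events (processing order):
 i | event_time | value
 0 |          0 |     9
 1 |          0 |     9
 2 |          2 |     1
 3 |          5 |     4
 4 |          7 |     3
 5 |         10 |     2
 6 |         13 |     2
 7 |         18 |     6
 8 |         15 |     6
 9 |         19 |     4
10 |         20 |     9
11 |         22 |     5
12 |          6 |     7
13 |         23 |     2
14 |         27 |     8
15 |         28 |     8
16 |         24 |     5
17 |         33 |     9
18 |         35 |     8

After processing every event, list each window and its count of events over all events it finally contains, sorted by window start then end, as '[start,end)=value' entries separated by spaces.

i=0 t=0 v=9: → [0,8); WM=−∞
i=1 t=0 v=9: → [0,8); WM=−∞
i=2 t=2 v=1: → [0,8); WM=0
i=3 t=5 v=4: → [0,8); WM=0
i=4 t=7 v=3: → [6,14),[0,8); WM=0
i=5 t=10 v=2: → [6,14); WM=8; [0,8) fires=5
i=6 t=13 v=2: → [12,20),[6,14); WM=8
i=7 t=18 v=6: → [18,26),[12,20); WM=8
i=8 t=15 v=6: → [12,20); WM=16; [6,14) fires=3
i=9 t=19 v=4: → [18,26),[12,20); WM=16
i=10 t=20 v=9: → [18,26); WM=16
i=11 t=22 v=5: → [18,26); WM=20; [12,20) fires=4
i=12 t=6 v=7: DROP (t<20-2); WM=20
i=13 t=23 v=2: → [18,26); WM=20
i=14 t=27 v=8: → [24,32); WM=25
i=15 t=28 v=8: → [24,32); WM=25
i=16 t=24 v=5: → [24,32),[18,26); WM=25
i=17 t=33 v=9: → [30,38); WM=31; [18,26) fires=6
i=18 t=35 v=8: → [30,38); WM=31

[0,8)=5 [6,14)=3 [12,20)=4 [18,26)=6 [24,32)=3 [30,38)=2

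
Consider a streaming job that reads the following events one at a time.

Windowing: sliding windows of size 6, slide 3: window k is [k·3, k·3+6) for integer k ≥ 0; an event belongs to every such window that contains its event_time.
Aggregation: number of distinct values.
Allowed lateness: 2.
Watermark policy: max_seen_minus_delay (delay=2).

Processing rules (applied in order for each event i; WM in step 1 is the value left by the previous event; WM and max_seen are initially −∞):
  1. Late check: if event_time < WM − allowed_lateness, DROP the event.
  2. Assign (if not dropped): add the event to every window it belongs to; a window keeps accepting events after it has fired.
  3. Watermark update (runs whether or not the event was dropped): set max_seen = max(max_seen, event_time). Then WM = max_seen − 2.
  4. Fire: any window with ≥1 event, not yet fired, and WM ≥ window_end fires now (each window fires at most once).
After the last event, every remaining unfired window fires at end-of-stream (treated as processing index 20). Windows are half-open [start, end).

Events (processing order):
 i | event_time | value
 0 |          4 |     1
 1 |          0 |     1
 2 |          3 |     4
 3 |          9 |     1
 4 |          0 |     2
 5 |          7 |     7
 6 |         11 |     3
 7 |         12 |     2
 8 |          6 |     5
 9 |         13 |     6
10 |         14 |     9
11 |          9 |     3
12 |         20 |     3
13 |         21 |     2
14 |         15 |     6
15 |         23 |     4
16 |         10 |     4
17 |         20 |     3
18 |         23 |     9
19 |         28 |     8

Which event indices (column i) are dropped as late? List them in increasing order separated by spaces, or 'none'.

4 8 11 14 16

i=0 t=4 v=1: → [3,9),[0,6); WM=2
i=1 t=0 v=1: → [0,6); WM=2
i=2 t=3 v=4: → [3,9),[0,6); WM=2
i=3 t=9 v=1: → [9,15),[6,12); WM=7; [0,6) fires=2
i=4 t=0 v=2: DROP (t<7-2); WM=7
i=5 t=7 v=7: → [6,12),[3,9); WM=7
i=6 t=11 v=3: → [9,15),[6,12); WM=9; [3,9) fires=3
i=7 t=12 v=2: → [12,18),[9,15); WM=10
i=8 t=6 v=5: DROP (t<10-2); WM=10
i=9 t=13 v=6: → [12,18),[9,15); WM=11
i=10 t=14 v=9: → [12,18),[9,15); WM=12; [6,12) fires=3
i=11 t=9 v=3: DROP (t<12-2); WM=12
i=12 t=20 v=3: → [18,24),[15,21); WM=18; [9,15) fires=5 [12,18) fires=3
i=13 t=21 v=2: → [21,27),[18,24); WM=19
i=14 t=15 v=6: DROP (t<19-2); WM=19
i=15 t=23 v=4: → [21,27),[18,24); WM=21; [15,21) fires=1
i=16 t=10 v=4: DROP (t<21-2); WM=21
i=17 t=20 v=3: → [18,24),[15,21); WM=21
i=18 t=23 v=9: → [21,27),[18,24); WM=21
i=19 t=28 v=8: → [27,33),[24,30); WM=26; [18,24) fires=4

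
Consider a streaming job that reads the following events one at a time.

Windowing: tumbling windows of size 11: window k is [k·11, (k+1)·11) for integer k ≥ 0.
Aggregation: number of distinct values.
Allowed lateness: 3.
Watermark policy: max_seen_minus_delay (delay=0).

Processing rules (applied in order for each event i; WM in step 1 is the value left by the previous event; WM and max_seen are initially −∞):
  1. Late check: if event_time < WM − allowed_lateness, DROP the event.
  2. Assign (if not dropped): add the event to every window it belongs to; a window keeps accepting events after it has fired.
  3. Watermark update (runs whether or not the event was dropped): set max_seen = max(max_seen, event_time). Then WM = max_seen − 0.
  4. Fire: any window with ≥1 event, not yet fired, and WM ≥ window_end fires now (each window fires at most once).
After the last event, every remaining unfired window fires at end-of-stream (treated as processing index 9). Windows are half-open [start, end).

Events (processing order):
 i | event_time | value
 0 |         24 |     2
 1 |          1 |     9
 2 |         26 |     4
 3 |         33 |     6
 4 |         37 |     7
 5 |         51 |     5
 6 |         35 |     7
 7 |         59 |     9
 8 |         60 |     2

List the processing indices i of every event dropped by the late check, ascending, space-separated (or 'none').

i=0 t=24 v=2: → [22,33); WM=24
i=1 t=1 v=9: DROP (t<24-3); WM=24
i=2 t=26 v=4: → [22,33); WM=26
i=3 t=33 v=6: → [33,44); WM=33; [22,33) fires=2
i=4 t=37 v=7: → [33,44); WM=37
i=5 t=51 v=5: → [44,55); WM=51; [33,44) fires=2
i=6 t=35 v=7: DROP (t<51-3); WM=51
i=7 t=59 v=9: → [55,66); WM=59; [44,55) fires=1
i=8 t=60 v=2: → [55,66); WM=60

1 6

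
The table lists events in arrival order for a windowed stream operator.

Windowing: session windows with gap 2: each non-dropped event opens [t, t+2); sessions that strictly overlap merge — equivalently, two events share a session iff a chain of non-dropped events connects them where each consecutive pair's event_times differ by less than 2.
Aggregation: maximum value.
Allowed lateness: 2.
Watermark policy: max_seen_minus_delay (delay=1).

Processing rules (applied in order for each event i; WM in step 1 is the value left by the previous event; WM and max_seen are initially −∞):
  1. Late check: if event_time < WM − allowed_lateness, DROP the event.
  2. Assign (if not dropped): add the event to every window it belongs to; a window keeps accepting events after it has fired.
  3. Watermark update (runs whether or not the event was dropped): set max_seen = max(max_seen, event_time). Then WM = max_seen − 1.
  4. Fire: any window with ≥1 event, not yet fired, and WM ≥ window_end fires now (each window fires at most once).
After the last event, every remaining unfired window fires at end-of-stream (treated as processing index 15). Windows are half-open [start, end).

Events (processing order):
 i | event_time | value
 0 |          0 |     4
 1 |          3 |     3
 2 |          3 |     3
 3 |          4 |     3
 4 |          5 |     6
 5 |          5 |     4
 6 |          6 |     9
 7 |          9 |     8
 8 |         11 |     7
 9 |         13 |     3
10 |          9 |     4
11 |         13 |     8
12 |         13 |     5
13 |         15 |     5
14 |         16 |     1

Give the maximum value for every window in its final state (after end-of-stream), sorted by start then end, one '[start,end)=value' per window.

[0,2)=4 [3,8)=9 [9,11)=8 [11,13)=7 [13,15)=8 [15,18)=5

i=0 t=0 v=4: → [0,2); WM=-1
i=1 t=3 v=3: → [3,5); WM=2
i=2 t=3 v=3: → [3,5); WM=2
i=3 t=4 v=3: → [3,6); WM=3
i=4 t=5 v=6: → [3,7); WM=4
i=5 t=5 v=4: → [3,7); WM=4
i=6 t=6 v=9: → [3,8); WM=5
i=7 t=9 v=8: → [9,11); WM=8
i=8 t=11 v=7: → [11,13); WM=10
i=9 t=13 v=3: → [13,15); WM=12
i=10 t=9 v=4: DROP (t<12-2); WM=12
i=11 t=13 v=8: → [13,15); WM=12
i=12 t=13 v=5: → [13,15); WM=12
i=13 t=15 v=5: → [15,17); WM=14
i=14 t=16 v=1: → [15,18); WM=15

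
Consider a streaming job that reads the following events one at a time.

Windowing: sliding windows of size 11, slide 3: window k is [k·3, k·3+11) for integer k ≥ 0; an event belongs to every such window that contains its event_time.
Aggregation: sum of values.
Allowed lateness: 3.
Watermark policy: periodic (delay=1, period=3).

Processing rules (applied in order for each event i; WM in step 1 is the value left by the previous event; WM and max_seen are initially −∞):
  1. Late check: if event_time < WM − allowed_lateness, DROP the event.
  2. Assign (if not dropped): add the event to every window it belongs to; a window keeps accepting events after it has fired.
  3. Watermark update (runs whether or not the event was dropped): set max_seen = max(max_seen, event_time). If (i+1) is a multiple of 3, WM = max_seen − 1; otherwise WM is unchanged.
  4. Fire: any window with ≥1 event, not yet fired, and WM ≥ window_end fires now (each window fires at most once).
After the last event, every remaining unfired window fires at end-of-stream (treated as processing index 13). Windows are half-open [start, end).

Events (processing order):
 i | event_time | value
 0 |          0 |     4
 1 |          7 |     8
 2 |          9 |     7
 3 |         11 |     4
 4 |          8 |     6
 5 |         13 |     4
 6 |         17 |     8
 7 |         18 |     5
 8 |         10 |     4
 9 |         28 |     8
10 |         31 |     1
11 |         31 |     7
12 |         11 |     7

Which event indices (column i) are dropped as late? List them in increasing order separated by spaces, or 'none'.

12

i=0 t=0 v=4: → [0,11); WM=−∞
i=1 t=7 v=8: → [6,17),[3,14),[0,11); WM=−∞
i=2 t=9 v=7: → [9,20),[6,17),[3,14),[0,11); WM=8
i=3 t=11 v=4: → [9,20),[6,17),[3,14); WM=8
i=4 t=8 v=6: → [6,17),[3,14),[0,11); WM=8
i=5 t=13 v=4: → [12,23),[9,20),[6,17),[3,14); WM=12; [0,11) fires=25
i=6 t=17 v=8: → [15,26),[12,23),[9,20); WM=12
i=7 t=18 v=5: → [18,29),[15,26),[12,23),[9,20); WM=12
i=8 t=10 v=4: → [9,20),[6,17),[3,14),[0,11); WM=17; [3,14) fires=33 [6,17) fires=33
i=9 t=28 v=8: → [27,38),[24,35),[21,32),[18,29); WM=17
i=10 t=31 v=1: → [30,41),[27,38),[24,35),[21,32); WM=17
i=11 t=31 v=7: → [30,41),[27,38),[24,35),[21,32); WM=30; [9,20) fires=32 [12,23) fires=17 [15,26) fires=13 [18,29) fires=13
i=12 t=11 v=7: DROP (t<30-3); WM=30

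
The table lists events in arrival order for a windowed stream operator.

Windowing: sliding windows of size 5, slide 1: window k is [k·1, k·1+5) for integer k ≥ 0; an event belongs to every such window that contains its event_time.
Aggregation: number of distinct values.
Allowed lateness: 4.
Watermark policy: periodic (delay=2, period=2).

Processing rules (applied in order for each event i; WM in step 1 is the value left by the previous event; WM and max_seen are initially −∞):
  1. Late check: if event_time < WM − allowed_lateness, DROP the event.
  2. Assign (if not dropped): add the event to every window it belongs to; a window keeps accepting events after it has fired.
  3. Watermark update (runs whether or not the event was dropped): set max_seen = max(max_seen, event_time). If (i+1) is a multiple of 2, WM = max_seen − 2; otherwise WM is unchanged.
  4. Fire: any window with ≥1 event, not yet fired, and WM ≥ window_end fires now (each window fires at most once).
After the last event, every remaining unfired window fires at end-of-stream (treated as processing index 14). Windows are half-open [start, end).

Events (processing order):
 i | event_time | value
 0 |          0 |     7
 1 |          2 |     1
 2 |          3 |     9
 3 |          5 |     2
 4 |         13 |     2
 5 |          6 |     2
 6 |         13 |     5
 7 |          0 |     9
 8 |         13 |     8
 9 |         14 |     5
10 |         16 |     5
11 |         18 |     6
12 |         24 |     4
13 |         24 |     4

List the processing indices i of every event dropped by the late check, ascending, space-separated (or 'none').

i=0 t=0 v=7: → [0,5); WM=−∞
i=1 t=2 v=1: → [2,7),[1,6),[0,5); WM=0
i=2 t=3 v=9: → [3,8),[2,7),[1,6),[0,5); WM=0
i=3 t=5 v=2: → [5,10),[4,9),[3,8),[2,7),[1,6); WM=3
i=4 t=13 v=2: → [13,18),[12,17),[11,16),[10,15),[9,14); WM=3
i=5 t=6 v=2: → [6,11),[5,10),[4,9),[3,8),[2,7); WM=11; [0,5) fires=3 [1,6) fires=3 [2,7) fires=3 [3,8) fires=2 [4,9) fires=1 [5,10) fires=1 [6,11) fires=1
i=6 t=13 v=5: → [13,18),[12,17),[11,16),[10,15),[9,14); WM=11
i=7 t=0 v=9: DROP (t<11-4); WM=11
i=8 t=13 v=8: → [13,18),[12,17),[11,16),[10,15),[9,14); WM=11
i=9 t=14 v=5: → [14,19),[13,18),[12,17),[11,16),[10,15); WM=12
i=10 t=16 v=5: → [16,21),[15,20),[14,19),[13,18),[12,17); WM=12
i=11 t=18 v=6: → [18,23),[17,22),[16,21),[15,20),[14,19); WM=16; [9,14) fires=3 [10,15) fires=3 [11,16) fires=3
i=12 t=24 v=4: → [24,29),[23,28),[22,27),[21,26),[20,25); WM=16
i=13 t=24 v=4: → [24,29),[23,28),[22,27),[21,26),[20,25); WM=22; [12,17) fires=3 [13,18) fires=3 [14,19) fires=2 [15,20) fires=2 [16,21) fires=2 [17,22) fires=1

7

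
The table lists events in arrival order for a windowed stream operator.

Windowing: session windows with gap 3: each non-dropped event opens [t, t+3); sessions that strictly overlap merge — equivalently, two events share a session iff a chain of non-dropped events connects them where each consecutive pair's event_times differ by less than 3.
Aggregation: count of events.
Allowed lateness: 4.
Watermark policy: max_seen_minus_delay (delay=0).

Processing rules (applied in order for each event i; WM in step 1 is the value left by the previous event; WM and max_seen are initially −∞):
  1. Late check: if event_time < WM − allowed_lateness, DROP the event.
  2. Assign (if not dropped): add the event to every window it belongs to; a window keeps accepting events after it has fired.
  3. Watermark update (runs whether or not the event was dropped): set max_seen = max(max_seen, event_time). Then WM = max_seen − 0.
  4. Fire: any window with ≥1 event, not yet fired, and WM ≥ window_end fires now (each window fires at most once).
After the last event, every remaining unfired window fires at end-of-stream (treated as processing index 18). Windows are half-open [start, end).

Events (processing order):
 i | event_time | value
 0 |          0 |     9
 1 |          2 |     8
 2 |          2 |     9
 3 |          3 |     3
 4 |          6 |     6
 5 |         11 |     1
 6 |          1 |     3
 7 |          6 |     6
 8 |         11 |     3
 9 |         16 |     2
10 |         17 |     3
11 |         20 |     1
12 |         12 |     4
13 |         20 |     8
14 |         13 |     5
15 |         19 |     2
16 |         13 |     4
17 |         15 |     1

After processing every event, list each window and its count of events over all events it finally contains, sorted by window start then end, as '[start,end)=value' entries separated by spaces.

i=0 t=0 v=9: → [0,3); WM=0
i=1 t=2 v=8: → [0,5); WM=2
i=2 t=2 v=9: → [0,5); WM=2
i=3 t=3 v=3: → [0,6); WM=3
i=4 t=6 v=6: → [6,9); WM=6
i=5 t=11 v=1: → [11,14); WM=11
i=6 t=1 v=3: DROP (t<11-4); WM=11
i=7 t=6 v=6: DROP (t<11-4); WM=11
i=8 t=11 v=3: → [11,14); WM=11
i=9 t=16 v=2: → [16,19); WM=16
i=10 t=17 v=3: → [16,20); WM=17
i=11 t=20 v=1: → [20,23); WM=20
i=12 t=12 v=4: DROP (t<20-4); WM=20
i=13 t=20 v=8: → [20,23); WM=20
i=14 t=13 v=5: DROP (t<20-4); WM=20
i=15 t=19 v=2: → [16,23); WM=20
i=16 t=13 v=4: DROP (t<20-4); WM=20
i=17 t=15 v=1: DROP (t<20-4); WM=20

[0,6)=4 [6,9)=1 [11,14)=2 [16,23)=5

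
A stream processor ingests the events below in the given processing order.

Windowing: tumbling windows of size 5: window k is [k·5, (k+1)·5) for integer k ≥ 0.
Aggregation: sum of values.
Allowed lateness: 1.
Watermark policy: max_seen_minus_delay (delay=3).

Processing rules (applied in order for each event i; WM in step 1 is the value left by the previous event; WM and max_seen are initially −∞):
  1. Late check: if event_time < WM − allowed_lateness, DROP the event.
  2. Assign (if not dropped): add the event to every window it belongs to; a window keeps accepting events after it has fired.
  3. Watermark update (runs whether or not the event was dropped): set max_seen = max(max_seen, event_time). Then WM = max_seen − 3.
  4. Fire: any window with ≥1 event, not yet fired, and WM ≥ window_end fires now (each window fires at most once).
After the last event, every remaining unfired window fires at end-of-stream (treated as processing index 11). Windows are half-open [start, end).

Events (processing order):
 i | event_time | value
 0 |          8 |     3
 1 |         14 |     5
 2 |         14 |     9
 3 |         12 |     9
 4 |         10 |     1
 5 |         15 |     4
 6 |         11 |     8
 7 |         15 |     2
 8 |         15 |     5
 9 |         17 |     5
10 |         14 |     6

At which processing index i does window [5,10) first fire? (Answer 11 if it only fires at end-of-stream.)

1

i=0 t=8 v=3: → [5,10); WM=5
i=1 t=14 v=5: → [10,15); WM=11; [5,10) fires=3
i=2 t=14 v=9: → [10,15); WM=11
i=3 t=12 v=9: → [10,15); WM=11
i=4 t=10 v=1: → [10,15); WM=11
i=5 t=15 v=4: → [15,20); WM=12
i=6 t=11 v=8: → [10,15); WM=12
i=7 t=15 v=2: → [15,20); WM=12
i=8 t=15 v=5: → [15,20); WM=12
i=9 t=17 v=5: → [15,20); WM=14
i=10 t=14 v=6: → [10,15); WM=14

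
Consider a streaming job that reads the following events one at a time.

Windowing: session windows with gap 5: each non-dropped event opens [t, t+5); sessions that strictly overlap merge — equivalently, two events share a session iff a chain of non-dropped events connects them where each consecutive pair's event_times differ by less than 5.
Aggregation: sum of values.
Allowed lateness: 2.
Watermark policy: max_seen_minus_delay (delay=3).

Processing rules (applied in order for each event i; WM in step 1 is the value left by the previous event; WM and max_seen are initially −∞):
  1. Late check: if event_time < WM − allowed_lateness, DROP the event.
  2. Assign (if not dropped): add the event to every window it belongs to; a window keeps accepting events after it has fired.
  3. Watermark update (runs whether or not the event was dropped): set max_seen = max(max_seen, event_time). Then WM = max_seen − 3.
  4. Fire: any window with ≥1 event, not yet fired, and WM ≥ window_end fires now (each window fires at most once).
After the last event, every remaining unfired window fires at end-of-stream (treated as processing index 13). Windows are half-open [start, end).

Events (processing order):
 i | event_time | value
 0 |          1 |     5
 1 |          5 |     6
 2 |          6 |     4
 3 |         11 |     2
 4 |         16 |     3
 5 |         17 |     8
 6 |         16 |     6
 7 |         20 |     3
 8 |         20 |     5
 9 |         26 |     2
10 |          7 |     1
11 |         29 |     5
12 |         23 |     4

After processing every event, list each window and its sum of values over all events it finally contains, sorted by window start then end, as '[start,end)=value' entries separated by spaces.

i=0 t=1 v=5: → [1,6); WM=-2
i=1 t=5 v=6: → [1,10); WM=2
i=2 t=6 v=4: → [1,11); WM=3
i=3 t=11 v=2: → [11,16); WM=8
i=4 t=16 v=3: → [16,21); WM=13
i=5 t=17 v=8: → [16,22); WM=14
i=6 t=16 v=6: → [16,22); WM=14
i=7 t=20 v=3: → [16,25); WM=17
i=8 t=20 v=5: → [16,25); WM=17
i=9 t=26 v=2: → [26,31); WM=23
i=10 t=7 v=1: DROP (t<23-2); WM=23
i=11 t=29 v=5: → [26,34); WM=26
i=12 t=23 v=4: DROP (t<26-2); WM=26

[1,11)=15 [11,16)=2 [16,25)=25 [26,34)=7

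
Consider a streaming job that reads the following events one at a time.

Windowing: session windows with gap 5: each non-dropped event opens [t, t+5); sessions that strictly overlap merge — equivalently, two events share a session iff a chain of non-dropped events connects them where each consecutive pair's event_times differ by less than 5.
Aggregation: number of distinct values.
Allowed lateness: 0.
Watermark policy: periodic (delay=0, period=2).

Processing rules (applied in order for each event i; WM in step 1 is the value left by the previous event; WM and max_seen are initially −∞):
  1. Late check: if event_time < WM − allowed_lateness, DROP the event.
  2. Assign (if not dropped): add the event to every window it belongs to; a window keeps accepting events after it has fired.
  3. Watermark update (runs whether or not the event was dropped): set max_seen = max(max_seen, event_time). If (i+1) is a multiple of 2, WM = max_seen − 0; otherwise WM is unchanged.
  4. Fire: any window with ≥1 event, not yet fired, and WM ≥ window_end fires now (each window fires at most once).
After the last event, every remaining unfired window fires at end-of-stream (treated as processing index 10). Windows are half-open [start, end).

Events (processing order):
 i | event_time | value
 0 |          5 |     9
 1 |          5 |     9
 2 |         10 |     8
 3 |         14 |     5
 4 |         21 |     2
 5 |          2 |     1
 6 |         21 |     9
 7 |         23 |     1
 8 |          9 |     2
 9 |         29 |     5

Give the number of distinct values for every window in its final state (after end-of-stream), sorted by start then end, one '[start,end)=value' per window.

[5,10)=1 [10,19)=2 [21,28)=3 [29,34)=1

i=0 t=5 v=9: → [5,10); WM=−∞
i=1 t=5 v=9: → [5,10); WM=5
i=2 t=10 v=8: → [10,15); WM=5
i=3 t=14 v=5: → [10,19); WM=14
i=4 t=21 v=2: → [21,26); WM=14
i=5 t=2 v=1: DROP (t<14-0); WM=21
i=6 t=21 v=9: → [21,26); WM=21
i=7 t=23 v=1: → [21,28); WM=23
i=8 t=9 v=2: DROP (t<23-0); WM=23
i=9 t=29 v=5: → [29,34); WM=29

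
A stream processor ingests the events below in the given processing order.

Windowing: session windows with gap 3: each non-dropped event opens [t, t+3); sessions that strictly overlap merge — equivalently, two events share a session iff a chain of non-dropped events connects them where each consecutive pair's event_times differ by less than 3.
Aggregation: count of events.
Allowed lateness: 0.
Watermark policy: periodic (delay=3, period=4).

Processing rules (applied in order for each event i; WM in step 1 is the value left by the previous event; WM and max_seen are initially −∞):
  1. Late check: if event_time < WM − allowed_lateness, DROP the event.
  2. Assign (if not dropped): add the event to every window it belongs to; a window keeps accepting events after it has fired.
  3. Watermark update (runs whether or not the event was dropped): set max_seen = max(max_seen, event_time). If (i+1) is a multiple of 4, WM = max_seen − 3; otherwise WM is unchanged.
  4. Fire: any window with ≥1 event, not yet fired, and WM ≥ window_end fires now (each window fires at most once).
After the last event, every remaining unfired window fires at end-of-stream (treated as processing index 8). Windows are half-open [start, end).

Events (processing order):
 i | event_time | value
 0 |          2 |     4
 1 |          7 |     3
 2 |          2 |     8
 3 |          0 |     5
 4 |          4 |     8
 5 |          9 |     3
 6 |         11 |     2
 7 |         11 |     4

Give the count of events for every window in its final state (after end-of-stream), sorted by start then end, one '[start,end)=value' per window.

i=0 t=2 v=4: → [2,5); WM=−∞
i=1 t=7 v=3: → [7,10); WM=−∞
i=2 t=2 v=8: → [2,5); WM=−∞
i=3 t=0 v=5: → [0,5); WM=4
i=4 t=4 v=8: → [0,7); WM=4
i=5 t=9 v=3: → [7,12); WM=4
i=6 t=11 v=2: → [7,14); WM=4
i=7 t=11 v=4: → [7,14); WM=8

[0,7)=4 [7,14)=4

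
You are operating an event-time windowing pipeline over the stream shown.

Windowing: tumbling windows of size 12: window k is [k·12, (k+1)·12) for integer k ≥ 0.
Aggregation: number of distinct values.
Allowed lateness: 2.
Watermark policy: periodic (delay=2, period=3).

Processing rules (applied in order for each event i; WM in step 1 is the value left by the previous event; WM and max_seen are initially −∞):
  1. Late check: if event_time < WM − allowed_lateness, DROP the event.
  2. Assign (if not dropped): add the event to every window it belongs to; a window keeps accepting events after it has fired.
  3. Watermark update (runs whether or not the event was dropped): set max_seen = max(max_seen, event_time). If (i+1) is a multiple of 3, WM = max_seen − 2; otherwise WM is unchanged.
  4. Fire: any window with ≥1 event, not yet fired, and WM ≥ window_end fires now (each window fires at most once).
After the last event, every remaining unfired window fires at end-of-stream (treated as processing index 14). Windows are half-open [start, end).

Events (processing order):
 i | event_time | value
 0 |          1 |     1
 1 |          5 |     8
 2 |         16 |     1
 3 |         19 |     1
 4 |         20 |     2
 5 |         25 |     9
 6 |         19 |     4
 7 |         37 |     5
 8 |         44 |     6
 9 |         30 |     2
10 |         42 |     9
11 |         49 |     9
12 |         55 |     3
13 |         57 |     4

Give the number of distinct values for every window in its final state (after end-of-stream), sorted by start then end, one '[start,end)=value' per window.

[0,12)=2 [12,24)=2 [24,36)=1 [36,48)=3 [48,60)=3

i=0 t=1 v=1: → [0,12); WM=−∞
i=1 t=5 v=8: → [0,12); WM=−∞
i=2 t=16 v=1: → [12,24); WM=14; [0,12) fires=2
i=3 t=19 v=1: → [12,24); WM=14
i=4 t=20 v=2: → [12,24); WM=14
i=5 t=25 v=9: → [24,36); WM=23
i=6 t=19 v=4: DROP (t<23-2); WM=23
i=7 t=37 v=5: → [36,48); WM=23
i=8 t=44 v=6: → [36,48); WM=42; [12,24) fires=2 [24,36) fires=1
i=9 t=30 v=2: DROP (t<42-2); WM=42
i=10 t=42 v=9: → [36,48); WM=42
i=11 t=49 v=9: → [48,60); WM=47
i=12 t=55 v=3: → [48,60); WM=47
i=13 t=57 v=4: → [48,60); WM=47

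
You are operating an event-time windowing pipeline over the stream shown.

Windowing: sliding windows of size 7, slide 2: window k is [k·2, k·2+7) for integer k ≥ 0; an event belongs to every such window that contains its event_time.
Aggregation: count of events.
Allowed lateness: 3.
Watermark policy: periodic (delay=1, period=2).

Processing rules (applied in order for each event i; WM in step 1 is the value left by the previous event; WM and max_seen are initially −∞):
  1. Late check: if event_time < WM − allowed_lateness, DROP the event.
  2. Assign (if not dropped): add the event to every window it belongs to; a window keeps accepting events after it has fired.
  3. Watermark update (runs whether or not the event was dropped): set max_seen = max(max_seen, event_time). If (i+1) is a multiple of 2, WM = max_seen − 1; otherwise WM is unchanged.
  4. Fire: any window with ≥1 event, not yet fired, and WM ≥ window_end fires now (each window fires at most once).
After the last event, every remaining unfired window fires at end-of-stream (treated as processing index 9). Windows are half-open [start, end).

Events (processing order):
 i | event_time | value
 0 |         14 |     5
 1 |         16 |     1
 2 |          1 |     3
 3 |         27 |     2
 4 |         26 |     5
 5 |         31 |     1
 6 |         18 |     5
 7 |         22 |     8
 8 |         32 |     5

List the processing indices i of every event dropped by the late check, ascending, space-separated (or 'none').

i=0 t=14 v=5: → [14,21),[12,19),[10,17),[8,15); WM=−∞
i=1 t=16 v=1: → [16,23),[14,21),[12,19),[10,17); WM=15; [8,15) fires=1
i=2 t=1 v=3: DROP (t<15-3); WM=15
i=3 t=27 v=2: → [26,33),[24,31),[22,29); WM=26; [10,17) fires=2 [12,19) fires=2 [14,21) fires=2 [16,23) fires=1
i=4 t=26 v=5: → [26,33),[24,31),[22,29),[20,27); WM=26
i=5 t=31 v=1: → [30,37),[28,35),[26,33); WM=30; [20,27) fires=1 [22,29) fires=2
i=6 t=18 v=5: DROP (t<30-3); WM=30
i=7 t=22 v=8: DROP (t<30-3); WM=30
i=8 t=32 v=5: → [32,39),[30,37),[28,35),[26,33); WM=30

2 6 7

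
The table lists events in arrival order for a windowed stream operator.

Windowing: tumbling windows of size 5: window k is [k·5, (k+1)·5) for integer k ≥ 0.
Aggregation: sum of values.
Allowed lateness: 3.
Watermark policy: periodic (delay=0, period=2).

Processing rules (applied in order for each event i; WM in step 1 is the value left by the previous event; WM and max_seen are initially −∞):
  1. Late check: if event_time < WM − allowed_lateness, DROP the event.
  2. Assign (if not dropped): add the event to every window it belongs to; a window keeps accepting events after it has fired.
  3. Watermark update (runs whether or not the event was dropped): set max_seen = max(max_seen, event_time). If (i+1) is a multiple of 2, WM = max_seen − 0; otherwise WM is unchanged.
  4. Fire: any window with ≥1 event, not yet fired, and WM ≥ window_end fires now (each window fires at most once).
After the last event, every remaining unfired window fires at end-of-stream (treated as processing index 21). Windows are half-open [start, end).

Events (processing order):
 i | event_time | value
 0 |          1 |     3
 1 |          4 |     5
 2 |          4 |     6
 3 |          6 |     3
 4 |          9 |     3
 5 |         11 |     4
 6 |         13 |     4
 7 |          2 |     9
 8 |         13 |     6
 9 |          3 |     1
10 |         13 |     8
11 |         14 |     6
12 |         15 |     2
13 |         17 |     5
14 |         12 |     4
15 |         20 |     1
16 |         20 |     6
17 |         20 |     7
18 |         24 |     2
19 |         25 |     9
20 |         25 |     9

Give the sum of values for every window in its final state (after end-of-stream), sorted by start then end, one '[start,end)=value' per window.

[0,5)=14 [5,10)=6 [10,15)=28 [15,20)=7 [20,25)=16 [25,30)=18

i=0 t=1 v=3: → [0,5); WM=−∞
i=1 t=4 v=5: → [0,5); WM=4
i=2 t=4 v=6: → [0,5); WM=4
i=3 t=6 v=3: → [5,10); WM=6; [0,5) fires=14
i=4 t=9 v=3: → [5,10); WM=6
i=5 t=11 v=4: → [10,15); WM=11; [5,10) fires=6
i=6 t=13 v=4: → [10,15); WM=11
i=7 t=2 v=9: DROP (t<11-3); WM=13
i=8 t=13 v=6: → [10,15); WM=13
i=9 t=3 v=1: DROP (t<13-3); WM=13
i=10 t=13 v=8: → [10,15); WM=13
i=11 t=14 v=6: → [10,15); WM=14
i=12 t=15 v=2: → [15,20); WM=14
i=13 t=17 v=5: → [15,20); WM=17; [10,15) fires=28
i=14 t=12 v=4: DROP (t<17-3); WM=17
i=15 t=20 v=1: → [20,25); WM=20; [15,20) fires=7
i=16 t=20 v=6: → [20,25); WM=20
i=17 t=20 v=7: → [20,25); WM=20
i=18 t=24 v=2: → [20,25); WM=20
i=19 t=25 v=9: → [25,30); WM=25; [20,25) fires=16
i=20 t=25 v=9: → [25,30); WM=25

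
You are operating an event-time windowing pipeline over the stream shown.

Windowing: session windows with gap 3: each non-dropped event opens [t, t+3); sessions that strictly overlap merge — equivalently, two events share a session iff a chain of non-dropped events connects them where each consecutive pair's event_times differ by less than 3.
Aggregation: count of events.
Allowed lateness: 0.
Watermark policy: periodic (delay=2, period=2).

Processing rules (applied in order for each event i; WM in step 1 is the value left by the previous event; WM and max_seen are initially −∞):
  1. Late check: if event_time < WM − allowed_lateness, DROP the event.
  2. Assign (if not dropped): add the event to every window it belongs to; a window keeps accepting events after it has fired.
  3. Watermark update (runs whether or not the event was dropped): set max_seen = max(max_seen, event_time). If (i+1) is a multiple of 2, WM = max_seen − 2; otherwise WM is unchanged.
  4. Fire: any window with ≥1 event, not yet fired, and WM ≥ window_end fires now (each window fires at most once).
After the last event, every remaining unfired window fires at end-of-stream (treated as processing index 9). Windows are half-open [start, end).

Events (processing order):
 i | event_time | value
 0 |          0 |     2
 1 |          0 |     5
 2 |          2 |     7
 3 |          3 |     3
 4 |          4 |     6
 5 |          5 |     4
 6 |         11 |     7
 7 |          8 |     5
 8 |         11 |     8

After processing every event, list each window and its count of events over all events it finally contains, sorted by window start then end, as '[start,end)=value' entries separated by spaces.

i=0 t=0 v=2: → [0,3); WM=−∞
i=1 t=0 v=5: → [0,3); WM=-2
i=2 t=2 v=7: → [0,5); WM=-2
i=3 t=3 v=3: → [0,6); WM=1
i=4 t=4 v=6: → [0,7); WM=1
i=5 t=5 v=4: → [0,8); WM=3
i=6 t=11 v=7: → [11,14); WM=3
i=7 t=8 v=5: → [8,11); WM=9
i=8 t=11 v=8: → [11,14); WM=9

[0,8)=6 [8,11)=1 [11,14)=2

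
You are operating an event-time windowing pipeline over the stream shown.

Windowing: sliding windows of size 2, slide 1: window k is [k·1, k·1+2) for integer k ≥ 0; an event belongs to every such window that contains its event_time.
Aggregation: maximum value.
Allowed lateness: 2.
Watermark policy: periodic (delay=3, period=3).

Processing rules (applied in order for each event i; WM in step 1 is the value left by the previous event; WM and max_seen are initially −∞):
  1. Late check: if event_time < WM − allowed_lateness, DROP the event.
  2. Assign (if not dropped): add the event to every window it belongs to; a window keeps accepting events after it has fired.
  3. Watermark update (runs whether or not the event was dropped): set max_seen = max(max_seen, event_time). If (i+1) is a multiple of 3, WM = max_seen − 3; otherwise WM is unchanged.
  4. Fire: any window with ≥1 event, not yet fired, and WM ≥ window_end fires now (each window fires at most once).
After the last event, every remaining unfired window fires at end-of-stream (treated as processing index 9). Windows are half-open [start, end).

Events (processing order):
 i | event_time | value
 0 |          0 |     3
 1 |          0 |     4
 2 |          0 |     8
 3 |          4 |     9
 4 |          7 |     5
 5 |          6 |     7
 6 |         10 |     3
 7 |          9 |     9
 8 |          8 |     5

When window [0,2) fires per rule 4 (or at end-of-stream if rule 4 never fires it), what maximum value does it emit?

i=0 t=0 v=3: → [0,2); WM=−∞
i=1 t=0 v=4: → [0,2); WM=−∞
i=2 t=0 v=8: → [0,2); WM=-3
i=3 t=4 v=9: → [4,6),[3,5); WM=-3
i=4 t=7 v=5: → [7,9),[6,8); WM=-3
i=5 t=6 v=7: → [6,8),[5,7); WM=4; [0,2) fires=8
i=6 t=10 v=3: → [10,12),[9,11); WM=4
i=7 t=9 v=9: → [9,11),[8,10); WM=4
i=8 t=8 v=5: → [8,10),[7,9); WM=7; [3,5) fires=9 [4,6) fires=9 [5,7) fires=7

8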